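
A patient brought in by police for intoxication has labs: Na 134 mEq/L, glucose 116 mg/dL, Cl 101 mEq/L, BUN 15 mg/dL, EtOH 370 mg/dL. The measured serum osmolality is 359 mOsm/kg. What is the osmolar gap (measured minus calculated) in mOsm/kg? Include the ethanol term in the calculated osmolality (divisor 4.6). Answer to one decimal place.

-1.2 mOsm/kg

Calculated osmolality = 2·Na + glucose/18 + BUN/2.8 + ethanol/4.6
= 2·134 + 116/18 + 15/2.8 + 370/4.6
= 268 + 6.44 + 5.36 + 80.43
= 360.23 mOsm/kg ≈ 360.2 mOsm/kg
Osmolar gap = measured − calculated = 359 − 360.2 = -1.2 mOsm/kg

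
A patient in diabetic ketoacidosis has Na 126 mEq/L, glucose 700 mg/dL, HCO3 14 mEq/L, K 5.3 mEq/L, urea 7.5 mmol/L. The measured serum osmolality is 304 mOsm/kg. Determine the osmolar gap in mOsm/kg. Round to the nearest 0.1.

5.6 mOsm/kg

Calculated osmolality = 2·Na + glucose/18 + urea
= 2·126 + 700/18 + 7.5
= 252 + 38.89 + 7.50
= 298.39 mOsm/kg ≈ 298.4 mOsm/kg
Osmolar gap = measured − calculated = 304 − 298.4 = 5.6 mOsm/kg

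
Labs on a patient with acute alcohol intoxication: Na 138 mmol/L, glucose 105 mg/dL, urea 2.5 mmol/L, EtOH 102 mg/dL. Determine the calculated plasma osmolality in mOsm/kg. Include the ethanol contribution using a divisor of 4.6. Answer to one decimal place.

Calculated osmolality = 2·Na + glucose/18 + urea + ethanol/4.6
= 2·138 + 105/18 + 2.5 + 102/4.6
= 276 + 5.83 + 2.50 + 22.17
= 306.5 mOsm/kg

306.5 mOsm/kg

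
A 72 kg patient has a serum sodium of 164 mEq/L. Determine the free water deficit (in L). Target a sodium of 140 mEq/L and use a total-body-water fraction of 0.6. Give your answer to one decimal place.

TBW = 0.6 · 72 = 43.2 L
Free water deficit = TBW · (Na/140 − 1)
= 43.2 · (164/140 − 1)
= 43.2 · 0.1714
= 7.4 L

7.4 L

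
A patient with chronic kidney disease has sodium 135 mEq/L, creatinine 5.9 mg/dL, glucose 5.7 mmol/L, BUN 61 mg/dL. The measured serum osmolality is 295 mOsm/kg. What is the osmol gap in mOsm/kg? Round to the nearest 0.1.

-2.5 mOsm/kg

Calculated osmolality = 2·Na + glucose + BUN/2.8
= 2·135 + 5.7 + 61/2.8
= 270 + 5.70 + 21.79
= 297.49 mOsm/kg ≈ 297.5 mOsm/kg
Osmolar gap = measured − calculated = 295 − 297.5 = -2.5 mOsm/kg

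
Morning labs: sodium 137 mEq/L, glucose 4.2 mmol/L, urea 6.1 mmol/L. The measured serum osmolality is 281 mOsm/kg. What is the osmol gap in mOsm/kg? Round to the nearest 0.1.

-3.3 mOsm/kg

Calculated osmolality = 2·Na + glucose + urea
= 2·137 + 4.2 + 6.1
= 274 + 4.20 + 6.10
= 284.3 mOsm/kg ≈ 284.3 mOsm/kg
Osmolar gap = measured − calculated = 281 − 284.3 = -3.3 mOsm/kg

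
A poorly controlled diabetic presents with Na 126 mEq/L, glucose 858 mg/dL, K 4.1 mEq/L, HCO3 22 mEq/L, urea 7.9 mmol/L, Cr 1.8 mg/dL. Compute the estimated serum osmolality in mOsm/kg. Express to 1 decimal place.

307.6 mOsm/kg

Calculated osmolality = 2·Na + glucose/18 + urea
= 2·126 + 858/18 + 7.9
= 252 + 47.67 + 7.90
= 307.57 mOsm/kg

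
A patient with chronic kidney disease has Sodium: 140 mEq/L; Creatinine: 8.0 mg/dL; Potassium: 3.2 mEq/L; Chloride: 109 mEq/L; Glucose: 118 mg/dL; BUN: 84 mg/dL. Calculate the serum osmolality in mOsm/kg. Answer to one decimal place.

Calculated osmolality = 2·Na + glucose/18 + BUN/2.8
= 2·140 + 118/18 + 84/2.8
= 280 + 6.56 + 30
= 316.56 mOsm/kg

316.6 mOsm/kg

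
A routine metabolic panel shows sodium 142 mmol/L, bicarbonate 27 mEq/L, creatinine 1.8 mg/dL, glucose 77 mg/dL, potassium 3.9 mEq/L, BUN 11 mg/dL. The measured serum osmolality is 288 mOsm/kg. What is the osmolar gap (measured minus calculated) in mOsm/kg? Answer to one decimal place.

Calculated osmolality = 2·Na + glucose/18 + BUN/2.8
= 2·142 + 77/18 + 11/2.8
= 284 + 4.28 + 3.93
= 292.21 mOsm/kg ≈ 292.2 mOsm/kg
Osmolar gap = measured − calculated = 288 − 292.2 = -4.2 mOsm/kg

-4.2 mOsm/kg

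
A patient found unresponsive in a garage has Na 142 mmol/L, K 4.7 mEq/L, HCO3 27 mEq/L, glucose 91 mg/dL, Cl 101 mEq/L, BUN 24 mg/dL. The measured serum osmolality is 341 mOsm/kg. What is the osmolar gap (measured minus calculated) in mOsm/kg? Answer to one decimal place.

Calculated osmolality = 2·Na + glucose/18 + BUN/2.8
= 2·142 + 91/18 + 24/2.8
= 284 + 5.06 + 8.57
= 297.63 mOsm/kg ≈ 297.6 mOsm/kg
Osmolar gap = measured − calculated = 341 − 297.6 = 43.4 mOsm/kg

43.4 mOsm/kg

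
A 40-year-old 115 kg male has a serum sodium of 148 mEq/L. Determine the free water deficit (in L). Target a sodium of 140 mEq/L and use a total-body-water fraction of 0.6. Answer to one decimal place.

3.9 L

TBW = 0.6 · 115 = 69 L
Free water deficit = TBW · (Na/140 − 1)
= 69 · (148/140 − 1)
= 69 · 0.0571
= 3.94 L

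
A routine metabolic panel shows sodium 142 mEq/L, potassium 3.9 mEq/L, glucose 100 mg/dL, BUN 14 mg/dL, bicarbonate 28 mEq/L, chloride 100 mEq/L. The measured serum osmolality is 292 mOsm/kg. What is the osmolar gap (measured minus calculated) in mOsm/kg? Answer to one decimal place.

Calculated osmolality = 2·Na + glucose/18 + BUN/2.8
= 2·142 + 100/18 + 14/2.8
= 284 + 5.56 + 5
= 294.56 mOsm/kg ≈ 294.6 mOsm/kg
Osmolar gap = measured − calculated = 292 − 294.6 = -2.6 mOsm/kg

-2.6 mOsm/kg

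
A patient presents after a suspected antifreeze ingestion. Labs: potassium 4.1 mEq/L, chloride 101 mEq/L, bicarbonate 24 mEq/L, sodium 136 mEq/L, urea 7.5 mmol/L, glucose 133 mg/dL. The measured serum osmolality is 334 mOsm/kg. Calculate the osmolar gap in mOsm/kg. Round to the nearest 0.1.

Calculated osmolality = 2·Na + glucose/18 + urea
= 2·136 + 133/18 + 7.5
= 272 + 7.39 + 7.50
= 286.89 mOsm/kg ≈ 286.9 mOsm/kg
Osmolar gap = measured − calculated = 334 − 286.9 = 47.1 mOsm/kg

47.1 mOsm/kg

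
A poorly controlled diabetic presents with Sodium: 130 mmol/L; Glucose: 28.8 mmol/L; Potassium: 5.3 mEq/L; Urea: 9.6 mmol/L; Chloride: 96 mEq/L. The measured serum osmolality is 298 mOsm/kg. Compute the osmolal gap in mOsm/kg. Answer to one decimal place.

-0.4 mOsm/kg

Calculated osmolality = 2·Na + glucose + urea
= 2·130 + 28.8 + 9.6
= 260 + 28.80 + 9.60
= 298.4 mOsm/kg ≈ 298.4 mOsm/kg
Osmolar gap = measured − calculated = 298 − 298.4 = -0.4 mOsm/kg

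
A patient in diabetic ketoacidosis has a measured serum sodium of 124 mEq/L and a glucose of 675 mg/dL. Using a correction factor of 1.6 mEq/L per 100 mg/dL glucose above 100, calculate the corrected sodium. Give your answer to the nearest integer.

133 mEq/L

Corrected Na = measured Na + 1.6 · (glucose − 100)/100
= 124 + 1.6 · (675 − 100)/100
= 124 + 9.2
= 133.2 mEq/L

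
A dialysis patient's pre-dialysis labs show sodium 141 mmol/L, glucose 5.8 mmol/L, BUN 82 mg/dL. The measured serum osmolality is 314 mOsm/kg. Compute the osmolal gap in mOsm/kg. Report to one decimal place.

-3.1 mOsm/kg

Calculated osmolality = 2·Na + glucose + BUN/2.8
= 2·141 + 5.8 + 82/2.8
= 282 + 5.80 + 29.29
= 317.09 mOsm/kg ≈ 317.1 mOsm/kg
Osmolar gap = measured − calculated = 314 − 317.1 = -3.1 mOsm/kg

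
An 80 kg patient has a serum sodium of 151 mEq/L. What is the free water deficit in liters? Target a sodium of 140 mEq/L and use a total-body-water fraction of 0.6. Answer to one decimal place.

3.8 L

TBW = 0.6 · 80 = 48 L
Free water deficit = TBW · (Na/140 − 1)
= 48 · (151/140 − 1)
= 48 · 0.0786
= 3.77 L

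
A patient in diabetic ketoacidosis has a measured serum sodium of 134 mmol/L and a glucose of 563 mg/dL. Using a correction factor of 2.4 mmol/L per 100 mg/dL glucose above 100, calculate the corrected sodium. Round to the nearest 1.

145 mmol/L

Corrected Na = measured Na + 2.4 · (glucose − 100)/100
= 134 + 2.4 · (563 − 100)/100
= 134 + 11.1
= 145.1 mmol/L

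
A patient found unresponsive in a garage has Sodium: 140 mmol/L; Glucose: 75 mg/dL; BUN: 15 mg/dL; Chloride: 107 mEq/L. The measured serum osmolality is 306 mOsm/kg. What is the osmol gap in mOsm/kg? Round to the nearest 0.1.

16.5 mOsm/kg

Calculated osmolality = 2·Na + glucose/18 + BUN/2.8
= 2·140 + 75/18 + 15/2.8
= 280 + 4.17 + 5.36
= 289.53 mOsm/kg ≈ 289.5 mOsm/kg
Osmolar gap = measured − calculated = 306 − 289.5 = 16.5 mOsm/kg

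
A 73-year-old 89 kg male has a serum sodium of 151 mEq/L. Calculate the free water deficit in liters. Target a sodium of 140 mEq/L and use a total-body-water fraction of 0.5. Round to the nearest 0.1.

TBW = 0.5 · 89 = 44.5 L
Free water deficit = TBW · (Na/140 − 1)
= 44.5 · (151/140 − 1)
= 44.5 · 0.0786
= 3.5 L

3.5 L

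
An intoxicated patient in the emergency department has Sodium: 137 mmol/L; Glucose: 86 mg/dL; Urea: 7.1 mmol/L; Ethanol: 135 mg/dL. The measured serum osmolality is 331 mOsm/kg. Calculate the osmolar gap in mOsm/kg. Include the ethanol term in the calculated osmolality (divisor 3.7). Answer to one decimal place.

Calculated osmolality = 2·Na + glucose/18 + urea + ethanol/3.7
= 2·137 + 86/18 + 7.1 + 135/3.7
= 274 + 4.78 + 7.10 + 36.49
= 322.37 mOsm/kg ≈ 322.4 mOsm/kg
Osmolar gap = measured − calculated = 331 − 322.4 = 8.6 mOsm/kg

8.6 mOsm/kg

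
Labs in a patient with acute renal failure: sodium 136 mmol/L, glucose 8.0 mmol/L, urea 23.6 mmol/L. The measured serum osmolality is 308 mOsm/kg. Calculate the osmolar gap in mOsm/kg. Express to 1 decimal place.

4.4 mOsm/kg

Calculated osmolality = 2·Na + glucose + urea
= 2·136 + 8 + 23.6
= 272 + 8 + 23.60
= 303.6 mOsm/kg ≈ 303.6 mOsm/kg
Osmolar gap = measured − calculated = 308 − 303.6 = 4.4 mOsm/kg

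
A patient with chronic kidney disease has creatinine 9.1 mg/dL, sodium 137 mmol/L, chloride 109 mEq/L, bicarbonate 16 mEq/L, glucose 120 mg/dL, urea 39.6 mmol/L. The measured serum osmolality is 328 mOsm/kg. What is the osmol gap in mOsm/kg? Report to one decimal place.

Calculated osmolality = 2·Na + glucose/18 + urea
= 2·137 + 120/18 + 39.6
= 274 + 6.67 + 39.60
= 320.27 mOsm/kg ≈ 320.3 mOsm/kg
Osmolar gap = measured − calculated = 328 − 320.3 = 7.7 mOsm/kg

7.7 mOsm/kg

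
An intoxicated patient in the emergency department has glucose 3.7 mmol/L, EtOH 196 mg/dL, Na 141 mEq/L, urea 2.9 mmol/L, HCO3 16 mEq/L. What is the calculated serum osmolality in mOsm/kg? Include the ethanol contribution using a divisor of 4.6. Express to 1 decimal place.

331.2 mOsm/kg

Calculated osmolality = 2·Na + glucose + urea + ethanol/4.6
= 2·141 + 3.7 + 2.9 + 196/4.6
= 282 + 3.70 + 2.90 + 42.61
= 331.21 mOsm/kg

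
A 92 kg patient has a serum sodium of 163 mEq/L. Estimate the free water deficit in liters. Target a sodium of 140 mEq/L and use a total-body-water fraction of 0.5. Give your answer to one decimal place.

TBW = 0.5 · 92 = 46 L
Free water deficit = TBW · (Na/140 − 1)
= 46 · (163/140 − 1)
= 46 · 0.1643
= 7.56 L

7.6 L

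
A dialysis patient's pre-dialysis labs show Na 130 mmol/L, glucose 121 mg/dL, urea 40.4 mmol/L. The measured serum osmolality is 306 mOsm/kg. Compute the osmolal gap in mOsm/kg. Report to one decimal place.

Calculated osmolality = 2·Na + glucose/18 + urea
= 2·130 + 121/18 + 40.4
= 260 + 6.72 + 40.40
= 307.12 mOsm/kg ≈ 307.1 mOsm/kg
Osmolar gap = measured − calculated = 306 − 307.1 = -1.1 mOsm/kg

-1.1 mOsm/kg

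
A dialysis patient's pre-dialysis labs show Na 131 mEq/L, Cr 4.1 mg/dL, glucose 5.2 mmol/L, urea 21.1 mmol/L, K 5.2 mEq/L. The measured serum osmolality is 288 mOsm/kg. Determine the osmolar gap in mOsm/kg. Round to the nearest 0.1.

-0.3 mOsm/kg

Calculated osmolality = 2·Na + glucose + urea
= 2·131 + 5.2 + 21.1
= 262 + 5.20 + 21.10
= 288.3 mOsm/kg ≈ 288.3 mOsm/kg
Osmolar gap = measured − calculated = 288 − 288.3 = -0.3 mOsm/kg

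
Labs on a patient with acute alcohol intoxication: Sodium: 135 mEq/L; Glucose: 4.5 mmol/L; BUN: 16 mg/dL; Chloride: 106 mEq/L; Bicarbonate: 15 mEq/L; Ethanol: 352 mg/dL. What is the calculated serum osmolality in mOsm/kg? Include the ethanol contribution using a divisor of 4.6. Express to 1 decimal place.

Calculated osmolality = 2·Na + glucose + BUN/2.8 + ethanol/4.6
= 2·135 + 4.5 + 16/2.8 + 352/4.6
= 270 + 4.50 + 5.71 + 76.52
= 356.73 mOsm/kg

356.7 mOsm/kg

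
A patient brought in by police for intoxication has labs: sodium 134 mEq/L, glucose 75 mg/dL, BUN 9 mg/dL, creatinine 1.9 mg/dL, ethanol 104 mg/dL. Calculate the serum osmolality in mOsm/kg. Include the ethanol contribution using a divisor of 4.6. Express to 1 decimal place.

Calculated osmolality = 2·Na + glucose/18 + BUN/2.8 + ethanol/4.6
= 2·134 + 75/18 + 9/2.8 + 104/4.6
= 268 + 4.17 + 3.21 + 22.61
= 297.99 mOsm/kg

298.0 mOsm/kg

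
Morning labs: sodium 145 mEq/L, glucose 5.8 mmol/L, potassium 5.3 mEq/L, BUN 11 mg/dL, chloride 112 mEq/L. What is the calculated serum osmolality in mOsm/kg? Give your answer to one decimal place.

299.7 mOsm/kg

Calculated osmolality = 2·Na + glucose + BUN/2.8
= 2·145 + 5.8 + 11/2.8
= 290 + 5.80 + 3.93
= 299.73 mOsm/kg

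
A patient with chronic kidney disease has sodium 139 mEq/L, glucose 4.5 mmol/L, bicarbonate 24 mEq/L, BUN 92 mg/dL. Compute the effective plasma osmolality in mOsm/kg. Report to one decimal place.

282.5 mOsm/kg

Effective osmolality excludes urea (freely permeant across cell membranes):
2·Na + glucose
= 2·139 + 4.5
= 278 + 4.5
= 282.5 mOsm/kg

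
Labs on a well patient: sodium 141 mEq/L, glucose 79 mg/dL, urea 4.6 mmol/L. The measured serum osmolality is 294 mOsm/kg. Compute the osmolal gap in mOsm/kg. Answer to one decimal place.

3.0 mOsm/kg

Calculated osmolality = 2·Na + glucose/18 + urea
= 2·141 + 79/18 + 4.6
= 282 + 4.39 + 4.60
= 290.99 mOsm/kg ≈ 291.0 mOsm/kg
Osmolar gap = measured − calculated = 294 − 291.0 = 3.0 mOsm/kg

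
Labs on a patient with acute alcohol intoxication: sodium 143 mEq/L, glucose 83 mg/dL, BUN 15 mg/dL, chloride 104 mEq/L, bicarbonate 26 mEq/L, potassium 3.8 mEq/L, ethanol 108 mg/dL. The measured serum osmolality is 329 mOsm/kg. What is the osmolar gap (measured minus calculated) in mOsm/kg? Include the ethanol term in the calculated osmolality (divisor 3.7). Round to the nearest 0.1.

Calculated osmolality = 2·Na + glucose/18 + BUN/2.8 + ethanol/3.7
= 2·143 + 83/18 + 15/2.8 + 108/3.7
= 286 + 4.61 + 5.36 + 29.19
= 325.16 mOsm/kg ≈ 325.2 mOsm/kg
Osmolar gap = measured − calculated = 329 − 325.2 = 3.8 mOsm/kg

3.8 mOsm/kg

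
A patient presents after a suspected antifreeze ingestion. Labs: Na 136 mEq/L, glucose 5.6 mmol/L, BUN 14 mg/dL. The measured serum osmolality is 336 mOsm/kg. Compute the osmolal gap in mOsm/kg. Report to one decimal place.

Calculated osmolality = 2·Na + glucose + BUN/2.8
= 2·136 + 5.6 + 14/2.8
= 272 + 5.60 + 5
= 282.6 mOsm/kg ≈ 282.6 mOsm/kg
Osmolar gap = measured − calculated = 336 − 282.6 = 53.4 mOsm/kg

53.4 mOsm/kg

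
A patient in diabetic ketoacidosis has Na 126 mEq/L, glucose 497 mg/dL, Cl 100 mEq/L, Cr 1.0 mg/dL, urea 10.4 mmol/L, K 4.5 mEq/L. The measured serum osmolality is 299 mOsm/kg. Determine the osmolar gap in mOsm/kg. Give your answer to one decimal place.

9.0 mOsm/kg

Calculated osmolality = 2·Na + glucose/18 + urea
= 2·126 + 497/18 + 10.4
= 252 + 27.61 + 10.40
= 290.01 mOsm/kg ≈ 290.0 mOsm/kg
Osmolar gap = measured − calculated = 299 − 290.0 = 9.0 mOsm/kg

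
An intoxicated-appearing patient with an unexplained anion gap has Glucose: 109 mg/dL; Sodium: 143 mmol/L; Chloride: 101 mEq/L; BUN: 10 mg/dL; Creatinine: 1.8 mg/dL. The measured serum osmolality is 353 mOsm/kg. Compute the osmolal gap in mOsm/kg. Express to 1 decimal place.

Calculated osmolality = 2·Na + glucose/18 + BUN/2.8
= 2·143 + 109/18 + 10/2.8
= 286 + 6.06 + 3.57
= 295.63 mOsm/kg ≈ 295.6 mOsm/kg
Osmolar gap = measured − calculated = 353 − 295.6 = 57.4 mOsm/kg

57.4 mOsm/kg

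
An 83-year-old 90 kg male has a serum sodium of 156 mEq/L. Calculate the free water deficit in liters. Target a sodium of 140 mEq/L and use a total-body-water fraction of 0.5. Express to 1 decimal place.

5.1 L

TBW = 0.5 · 90 = 45 L
Free water deficit = TBW · (Na/140 − 1)
= 45 · (156/140 − 1)
= 45 · 0.1143
= 5.14 L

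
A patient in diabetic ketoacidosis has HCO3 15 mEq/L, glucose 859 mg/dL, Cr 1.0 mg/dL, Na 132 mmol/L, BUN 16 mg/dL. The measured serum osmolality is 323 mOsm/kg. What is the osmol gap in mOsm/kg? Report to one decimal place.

Calculated osmolality = 2·Na + glucose/18 + BUN/2.8
= 2·132 + 859/18 + 16/2.8
= 264 + 47.72 + 5.71
= 317.43 mOsm/kg ≈ 317.4 mOsm/kg
Osmolar gap = measured − calculated = 323 − 317.4 = 5.6 mOsm/kg

5.6 mOsm/kg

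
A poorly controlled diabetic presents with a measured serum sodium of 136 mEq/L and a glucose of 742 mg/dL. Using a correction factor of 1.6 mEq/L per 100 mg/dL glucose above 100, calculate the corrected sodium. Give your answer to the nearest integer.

146 mEq/L

Corrected Na = measured Na + 1.6 · (glucose − 100)/100
= 136 + 1.6 · (742 − 100)/100
= 136 + 10.3
= 146.3 mEq/L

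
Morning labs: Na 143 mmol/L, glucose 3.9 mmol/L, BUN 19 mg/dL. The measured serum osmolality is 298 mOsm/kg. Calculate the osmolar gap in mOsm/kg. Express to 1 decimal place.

1.3 mOsm/kg

Calculated osmolality = 2·Na + glucose + BUN/2.8
= 2·143 + 3.9 + 19/2.8
= 286 + 3.90 + 6.79
= 296.69 mOsm/kg ≈ 296.7 mOsm/kg
Osmolar gap = measured − calculated = 298 − 296.7 = 1.3 mOsm/kg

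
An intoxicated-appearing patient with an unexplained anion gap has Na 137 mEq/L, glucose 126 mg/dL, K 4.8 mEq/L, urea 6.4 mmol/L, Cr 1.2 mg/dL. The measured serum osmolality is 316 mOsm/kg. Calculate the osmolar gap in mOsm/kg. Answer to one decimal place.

Calculated osmolality = 2·Na + glucose/18 + urea
= 2·137 + 126/18 + 6.4
= 274 + 7 + 6.40
= 287.4 mOsm/kg ≈ 287.4 mOsm/kg
Osmolar gap = measured − calculated = 316 − 287.4 = 28.6 mOsm/kg

28.6 mOsm/kg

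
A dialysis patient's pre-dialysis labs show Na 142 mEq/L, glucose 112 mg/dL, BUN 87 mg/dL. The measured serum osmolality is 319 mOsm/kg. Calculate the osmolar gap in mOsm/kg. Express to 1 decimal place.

Calculated osmolality = 2·Na + glucose/18 + BUN/2.8
= 2·142 + 112/18 + 87/2.8
= 284 + 6.22 + 31.07
= 321.29 mOsm/kg ≈ 321.3 mOsm/kg
Osmolar gap = measured − calculated = 319 − 321.3 = -2.3 mOsm/kg

-2.3 mOsm/kg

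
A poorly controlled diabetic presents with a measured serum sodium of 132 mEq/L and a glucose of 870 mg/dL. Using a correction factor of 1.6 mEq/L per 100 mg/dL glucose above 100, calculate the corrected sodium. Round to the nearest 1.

144 mEq/L

Corrected Na = measured Na + 1.6 · (glucose − 100)/100
= 132 + 1.6 · (870 − 100)/100
= 132 + 12.3
= 144.3 mEq/L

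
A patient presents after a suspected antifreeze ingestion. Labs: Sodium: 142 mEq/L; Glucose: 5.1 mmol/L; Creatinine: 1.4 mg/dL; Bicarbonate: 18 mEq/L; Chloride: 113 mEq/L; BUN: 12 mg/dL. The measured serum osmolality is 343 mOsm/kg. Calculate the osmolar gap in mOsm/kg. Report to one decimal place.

Calculated osmolality = 2·Na + glucose + BUN/2.8
= 2·142 + 5.1 + 12/2.8
= 284 + 5.10 + 4.29
= 293.39 mOsm/kg ≈ 293.4 mOsm/kg
Osmolar gap = measured − calculated = 343 − 293.4 = 49.6 mOsm/kg

49.6 mOsm/kg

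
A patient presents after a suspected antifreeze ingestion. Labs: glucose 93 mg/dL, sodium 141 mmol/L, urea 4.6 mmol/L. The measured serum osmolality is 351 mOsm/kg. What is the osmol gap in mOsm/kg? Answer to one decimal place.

59.2 mOsm/kg

Calculated osmolality = 2·Na + glucose/18 + urea
= 2·141 + 93/18 + 4.6
= 282 + 5.17 + 4.60
= 291.77 mOsm/kg ≈ 291.8 mOsm/kg
Osmolar gap = measured − calculated = 351 − 291.8 = 59.2 mOsm/kg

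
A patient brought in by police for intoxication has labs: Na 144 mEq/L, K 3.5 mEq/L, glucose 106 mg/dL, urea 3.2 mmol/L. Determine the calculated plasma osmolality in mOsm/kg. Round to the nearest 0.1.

Calculated osmolality = 2·Na + glucose/18 + urea
= 2·144 + 106/18 + 3.2
= 288 + 5.89 + 3.20
= 297.09 mOsm/kg

297.1 mOsm/kg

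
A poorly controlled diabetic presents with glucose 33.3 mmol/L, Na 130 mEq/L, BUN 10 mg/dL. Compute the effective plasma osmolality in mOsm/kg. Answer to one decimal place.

Effective osmolality excludes urea (freely permeant across cell membranes):
2·Na + glucose
= 2·130 + 33.3
= 260 + 33.3
= 293.3 mOsm/kg

293.3 mOsm/kg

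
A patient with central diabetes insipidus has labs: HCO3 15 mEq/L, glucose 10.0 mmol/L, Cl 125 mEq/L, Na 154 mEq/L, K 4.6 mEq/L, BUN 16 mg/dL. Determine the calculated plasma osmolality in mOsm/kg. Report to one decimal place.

Calculated osmolality = 2·Na + glucose + BUN/2.8
= 2·154 + 10 + 16/2.8
= 308 + 10 + 5.71
= 323.71 mOsm/kg

323.7 mOsm/kg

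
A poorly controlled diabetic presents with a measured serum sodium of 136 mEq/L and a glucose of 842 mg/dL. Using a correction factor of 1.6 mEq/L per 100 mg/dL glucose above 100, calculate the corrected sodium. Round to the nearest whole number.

Corrected Na = measured Na + 1.6 · (glucose − 100)/100
= 136 + 1.6 · (842 − 100)/100
= 136 + 11.9
= 147.9 mEq/L

148 mEq/L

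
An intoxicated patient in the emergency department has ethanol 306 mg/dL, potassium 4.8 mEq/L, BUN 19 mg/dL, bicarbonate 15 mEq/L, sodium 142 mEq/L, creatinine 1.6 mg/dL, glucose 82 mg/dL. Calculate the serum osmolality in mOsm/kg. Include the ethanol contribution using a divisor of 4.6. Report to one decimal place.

361.9 mOsm/kg

Calculated osmolality = 2·Na + glucose/18 + BUN/2.8 + ethanol/4.6
= 2·142 + 82/18 + 19/2.8 + 306/4.6
= 284 + 4.56 + 6.79 + 66.52
= 361.87 mOsm/kg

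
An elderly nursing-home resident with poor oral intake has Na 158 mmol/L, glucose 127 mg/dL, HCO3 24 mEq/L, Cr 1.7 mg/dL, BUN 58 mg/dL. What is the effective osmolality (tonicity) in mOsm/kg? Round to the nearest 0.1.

Effective osmolality excludes urea (freely permeant across cell membranes):
2·Na + glucose/18
= 2·158 + 127/18
= 316 + 7.06
= 323.06 mOsm/kg

323.1 mOsm/kg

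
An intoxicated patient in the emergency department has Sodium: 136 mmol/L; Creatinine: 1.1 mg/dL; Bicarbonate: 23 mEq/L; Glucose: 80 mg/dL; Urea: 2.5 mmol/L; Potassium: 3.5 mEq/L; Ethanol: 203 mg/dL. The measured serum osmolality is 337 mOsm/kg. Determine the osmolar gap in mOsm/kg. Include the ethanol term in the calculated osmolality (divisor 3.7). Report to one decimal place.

Calculated osmolality = 2·Na + glucose/18 + urea + ethanol/3.7
= 2·136 + 80/18 + 2.5 + 203/3.7
= 272 + 4.44 + 2.50 + 54.86
= 333.8 mOsm/kg ≈ 333.8 mOsm/kg
Osmolar gap = measured − calculated = 337 − 333.8 = 3.2 mOsm/kg

3.2 mOsm/kg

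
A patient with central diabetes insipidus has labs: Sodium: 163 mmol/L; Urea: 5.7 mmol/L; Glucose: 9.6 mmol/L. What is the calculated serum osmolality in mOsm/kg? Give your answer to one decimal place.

Calculated osmolality = 2·Na + glucose + urea
= 2·163 + 9.6 + 5.7
= 326 + 9.60 + 5.70
= 341.3 mOsm/kg

341.3 mOsm/kg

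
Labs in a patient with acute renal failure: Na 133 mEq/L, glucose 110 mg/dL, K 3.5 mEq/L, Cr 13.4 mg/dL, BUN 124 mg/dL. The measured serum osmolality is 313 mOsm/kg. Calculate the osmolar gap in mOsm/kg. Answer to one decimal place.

-3.4 mOsm/kg

Calculated osmolality = 2·Na + glucose/18 + BUN/2.8
= 2·133 + 110/18 + 124/2.8
= 266 + 6.11 + 44.29
= 316.4 mOsm/kg ≈ 316.4 mOsm/kg
Osmolar gap = measured − calculated = 313 − 316.4 = -3.4 mOsm/kg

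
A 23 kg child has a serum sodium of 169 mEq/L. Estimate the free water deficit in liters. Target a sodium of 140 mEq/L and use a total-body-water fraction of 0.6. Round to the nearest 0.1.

TBW = 0.6 · 23 = 13.8 L
Free water deficit = TBW · (Na/140 − 1)
= 13.8 · (169/140 − 1)
= 13.8 · 0.2071
= 2.86 L

2.9 L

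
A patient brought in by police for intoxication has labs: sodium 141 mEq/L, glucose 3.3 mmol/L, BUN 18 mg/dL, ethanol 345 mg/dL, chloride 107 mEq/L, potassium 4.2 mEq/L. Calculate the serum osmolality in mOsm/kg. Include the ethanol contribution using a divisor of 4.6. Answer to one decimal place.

Calculated osmolality = 2·Na + glucose + BUN/2.8 + ethanol/4.6
= 2·141 + 3.3 + 18/2.8 + 345/4.6
= 282 + 3.30 + 6.43 + 75
= 366.73 mOsm/kg

366.7 mOsm/kg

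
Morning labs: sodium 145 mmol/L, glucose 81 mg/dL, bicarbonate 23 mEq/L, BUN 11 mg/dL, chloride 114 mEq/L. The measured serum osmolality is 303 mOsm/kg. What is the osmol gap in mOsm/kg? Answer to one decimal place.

4.6 mOsm/kg

Calculated osmolality = 2·Na + glucose/18 + BUN/2.8
= 2·145 + 81/18 + 11/2.8
= 290 + 4.50 + 3.93
= 298.43 mOsm/kg ≈ 298.4 mOsm/kg
Osmolar gap = measured − calculated = 303 − 298.4 = 4.6 mOsm/kg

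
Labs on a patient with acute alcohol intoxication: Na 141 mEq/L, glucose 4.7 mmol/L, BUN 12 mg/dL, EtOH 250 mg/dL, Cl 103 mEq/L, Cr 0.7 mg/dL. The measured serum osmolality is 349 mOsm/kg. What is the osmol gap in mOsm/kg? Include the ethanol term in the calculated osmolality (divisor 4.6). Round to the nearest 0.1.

Calculated osmolality = 2·Na + glucose + BUN/2.8 + ethanol/4.6
= 2·141 + 4.7 + 12/2.8 + 250/4.6
= 282 + 4.70 + 4.29 + 54.35
= 345.34 mOsm/kg ≈ 345.3 mOsm/kg
Osmolar gap = measured − calculated = 349 − 345.3 = 3.7 mOsm/kg

3.7 mOsm/kg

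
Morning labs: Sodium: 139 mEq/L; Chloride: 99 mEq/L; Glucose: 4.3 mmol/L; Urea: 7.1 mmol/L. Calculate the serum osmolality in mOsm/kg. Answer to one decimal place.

289.4 mOsm/kg

Calculated osmolality = 2·Na + glucose + urea
= 2·139 + 4.3 + 7.1
= 278 + 4.30 + 7.10
= 289.4 mOsm/kg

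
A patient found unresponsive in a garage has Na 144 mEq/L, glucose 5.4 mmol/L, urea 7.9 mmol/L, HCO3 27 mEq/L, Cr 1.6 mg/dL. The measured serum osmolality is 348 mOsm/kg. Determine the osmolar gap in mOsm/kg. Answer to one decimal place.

Calculated osmolality = 2·Na + glucose + urea
= 2·144 + 5.4 + 7.9
= 288 + 5.40 + 7.90
= 301.3 mOsm/kg ≈ 301.3 mOsm/kg
Osmolar gap = measured − calculated = 348 − 301.3 = 46.7 mOsm/kg

46.7 mOsm/kg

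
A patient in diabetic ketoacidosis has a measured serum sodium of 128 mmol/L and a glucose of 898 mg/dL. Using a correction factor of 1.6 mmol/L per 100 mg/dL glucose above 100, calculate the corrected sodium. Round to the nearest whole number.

Corrected Na = measured Na + 1.6 · (glucose − 100)/100
= 128 + 1.6 · (898 − 100)/100
= 128 + 12.8
= 140.8 mmol/L

141 mmol/L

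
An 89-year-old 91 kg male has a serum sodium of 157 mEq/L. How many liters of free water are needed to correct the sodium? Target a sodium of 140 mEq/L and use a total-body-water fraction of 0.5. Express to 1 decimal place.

TBW = 0.5 · 91 = 45.5 L
Free water deficit = TBW · (Na/140 − 1)
= 45.5 · (157/140 − 1)
= 45.5 · 0.1214
= 5.52 L

5.5 L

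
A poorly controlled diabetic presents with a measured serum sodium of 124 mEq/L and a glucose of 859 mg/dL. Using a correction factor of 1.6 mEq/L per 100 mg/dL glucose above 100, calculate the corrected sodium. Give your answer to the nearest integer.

Corrected Na = measured Na + 1.6 · (glucose − 100)/100
= 124 + 1.6 · (859 − 100)/100
= 124 + 12.1
= 136.1 mEq/L

136 mEq/L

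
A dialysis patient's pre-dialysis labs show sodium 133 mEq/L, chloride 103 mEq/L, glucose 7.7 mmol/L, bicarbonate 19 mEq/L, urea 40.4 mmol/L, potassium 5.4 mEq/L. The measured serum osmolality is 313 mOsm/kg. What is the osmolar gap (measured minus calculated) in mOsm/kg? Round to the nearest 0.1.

Calculated osmolality = 2·Na + glucose + urea
= 2·133 + 7.7 + 40.4
= 266 + 7.70 + 40.40
= 314.1 mOsm/kg ≈ 314.1 mOsm/kg
Osmolar gap = measured − calculated = 313 − 314.1 = -1.1 mOsm/kg

-1.1 mOsm/kg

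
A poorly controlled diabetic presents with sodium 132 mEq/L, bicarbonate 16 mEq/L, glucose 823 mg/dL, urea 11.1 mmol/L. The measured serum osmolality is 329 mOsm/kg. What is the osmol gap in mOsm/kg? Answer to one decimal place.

8.2 mOsm/kg

Calculated osmolality = 2·Na + glucose/18 + urea
= 2·132 + 823/18 + 11.1
= 264 + 45.72 + 11.10
= 320.82 mOsm/kg ≈ 320.8 mOsm/kg
Osmolar gap = measured − calculated = 329 − 320.8 = 8.2 mOsm/kg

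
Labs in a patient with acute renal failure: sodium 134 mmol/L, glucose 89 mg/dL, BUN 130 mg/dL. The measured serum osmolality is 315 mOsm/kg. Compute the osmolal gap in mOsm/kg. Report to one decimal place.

-4.4 mOsm/kg

Calculated osmolality = 2·Na + glucose/18 + BUN/2.8
= 2·134 + 89/18 + 130/2.8
= 268 + 4.94 + 46.43
= 319.37 mOsm/kg ≈ 319.4 mOsm/kg
Osmolar gap = measured − calculated = 315 − 319.4 = -4.4 mOsm/kg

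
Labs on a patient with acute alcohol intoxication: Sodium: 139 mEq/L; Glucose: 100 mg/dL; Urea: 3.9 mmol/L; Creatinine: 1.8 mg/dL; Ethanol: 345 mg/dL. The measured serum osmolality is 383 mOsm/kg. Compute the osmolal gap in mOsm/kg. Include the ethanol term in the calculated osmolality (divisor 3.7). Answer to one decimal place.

Calculated osmolality = 2·Na + glucose/18 + urea + ethanol/3.7
= 2·139 + 100/18 + 3.9 + 345/3.7
= 278 + 5.56 + 3.90 + 93.24
= 380.7 mOsm/kg ≈ 380.7 mOsm/kg
Osmolar gap = measured − calculated = 383 − 380.7 = 2.3 mOsm/kg

2.3 mOsm/kg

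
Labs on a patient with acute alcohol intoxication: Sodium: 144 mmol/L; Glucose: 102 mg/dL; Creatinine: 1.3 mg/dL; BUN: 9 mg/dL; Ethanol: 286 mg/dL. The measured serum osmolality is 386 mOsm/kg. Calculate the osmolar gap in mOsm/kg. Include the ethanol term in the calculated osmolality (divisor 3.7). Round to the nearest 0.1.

Calculated osmolality = 2·Na + glucose/18 + BUN/2.8 + ethanol/3.7
= 2·144 + 102/18 + 9/2.8 + 286/3.7
= 288 + 5.67 + 3.21 + 77.30
= 374.18 mOsm/kg ≈ 374.2 mOsm/kg
Osmolar gap = measured − calculated = 386 − 374.2 = 11.8 mOsm/kg

11.8 mOsm/kg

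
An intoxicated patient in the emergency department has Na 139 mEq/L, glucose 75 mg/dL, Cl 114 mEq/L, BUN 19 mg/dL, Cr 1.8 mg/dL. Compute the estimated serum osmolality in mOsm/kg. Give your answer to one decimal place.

Calculated osmolality = 2·Na + glucose/18 + BUN/2.8
= 2·139 + 75/18 + 19/2.8
= 278 + 4.17 + 6.79
= 288.96 mOsm/kg

289.0 mOsm/kg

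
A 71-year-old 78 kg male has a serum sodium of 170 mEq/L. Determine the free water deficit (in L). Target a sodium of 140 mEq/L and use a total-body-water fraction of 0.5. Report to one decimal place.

8.4 L

TBW = 0.5 · 78 = 39 L
Free water deficit = TBW · (Na/140 − 1)
= 39 · (170/140 − 1)
= 39 · 0.2143
= 8.36 L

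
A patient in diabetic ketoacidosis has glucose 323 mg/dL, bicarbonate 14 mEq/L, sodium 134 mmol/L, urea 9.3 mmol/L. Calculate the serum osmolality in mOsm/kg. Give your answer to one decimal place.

Calculated osmolality = 2·Na + glucose/18 + urea
= 2·134 + 323/18 + 9.3
= 268 + 17.94 + 9.30
= 295.24 mOsm/kg

295.2 mOsm/kg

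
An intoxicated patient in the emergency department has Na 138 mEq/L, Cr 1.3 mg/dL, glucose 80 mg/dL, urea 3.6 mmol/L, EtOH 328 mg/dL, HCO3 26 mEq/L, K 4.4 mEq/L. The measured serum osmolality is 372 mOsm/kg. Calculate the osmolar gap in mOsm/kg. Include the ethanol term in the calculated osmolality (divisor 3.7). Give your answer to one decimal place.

-0.7 mOsm/kg

Calculated osmolality = 2·Na + glucose/18 + urea + ethanol/3.7
= 2·138 + 80/18 + 3.6 + 328/3.7
= 276 + 4.44 + 3.60 + 88.65
= 372.69 mOsm/kg ≈ 372.7 mOsm/kg
Osmolar gap = measured − calculated = 372 − 372.7 = -0.7 mOsm/kg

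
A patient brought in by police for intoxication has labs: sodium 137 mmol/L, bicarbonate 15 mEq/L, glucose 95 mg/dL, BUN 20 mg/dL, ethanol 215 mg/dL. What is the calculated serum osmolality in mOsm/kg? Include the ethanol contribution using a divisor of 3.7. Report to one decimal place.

Calculated osmolality = 2·Na + glucose/18 + BUN/2.8 + ethanol/3.7
= 2·137 + 95/18 + 20/2.8 + 215/3.7
= 274 + 5.28 + 7.14 + 58.11
= 344.53 mOsm/kg

344.5 mOsm/kg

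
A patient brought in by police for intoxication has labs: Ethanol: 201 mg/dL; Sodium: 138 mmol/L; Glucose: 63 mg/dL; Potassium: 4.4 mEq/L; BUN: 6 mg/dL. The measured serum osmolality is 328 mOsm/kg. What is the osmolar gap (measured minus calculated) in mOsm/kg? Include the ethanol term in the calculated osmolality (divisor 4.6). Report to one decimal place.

Calculated osmolality = 2·Na + glucose/18 + BUN/2.8 + ethanol/4.6
= 2·138 + 63/18 + 6/2.8 + 201/4.6
= 276 + 3.50 + 2.14 + 43.70
= 325.34 mOsm/kg ≈ 325.3 mOsm/kg
Osmolar gap = measured − calculated = 328 − 325.3 = 2.7 mOsm/kg

2.7 mOsm/kg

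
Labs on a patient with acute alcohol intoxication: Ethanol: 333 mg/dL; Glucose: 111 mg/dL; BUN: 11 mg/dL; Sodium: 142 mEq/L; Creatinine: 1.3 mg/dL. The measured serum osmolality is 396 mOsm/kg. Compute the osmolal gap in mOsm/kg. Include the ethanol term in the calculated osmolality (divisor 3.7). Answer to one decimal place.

11.9 mOsm/kg

Calculated osmolality = 2·Na + glucose/18 + BUN/2.8 + ethanol/3.7
= 2·142 + 111/18 + 11/2.8 + 333/3.7
= 284 + 6.17 + 3.93 + 90
= 384.1 mOsm/kg ≈ 384.1 mOsm/kg
Osmolar gap = measured − calculated = 396 − 384.1 = 11.9 mOsm/kg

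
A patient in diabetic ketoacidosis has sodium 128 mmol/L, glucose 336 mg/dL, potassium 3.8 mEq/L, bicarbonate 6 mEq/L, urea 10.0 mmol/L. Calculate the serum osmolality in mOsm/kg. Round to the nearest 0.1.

Calculated osmolality = 2·Na + glucose/18 + urea
= 2·128 + 336/18 + 10
= 256 + 18.67 + 10
= 284.67 mOsm/kg

284.7 mOsm/kg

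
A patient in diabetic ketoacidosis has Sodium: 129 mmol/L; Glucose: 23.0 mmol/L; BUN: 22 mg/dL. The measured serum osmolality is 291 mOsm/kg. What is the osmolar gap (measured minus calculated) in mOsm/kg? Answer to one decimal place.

Calculated osmolality = 2·Na + glucose + BUN/2.8
= 2·129 + 23 + 22/2.8
= 258 + 23 + 7.86
= 288.86 mOsm/kg ≈ 288.9 mOsm/kg
Osmolar gap = measured − calculated = 291 − 288.9 = 2.1 mOsm/kg

2.1 mOsm/kg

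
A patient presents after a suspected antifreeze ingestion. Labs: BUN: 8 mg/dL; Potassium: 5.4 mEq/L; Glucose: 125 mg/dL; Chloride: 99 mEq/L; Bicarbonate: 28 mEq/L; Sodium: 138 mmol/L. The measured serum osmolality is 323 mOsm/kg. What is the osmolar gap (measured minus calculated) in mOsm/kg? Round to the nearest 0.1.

37.2 mOsm/kg

Calculated osmolality = 2·Na + glucose/18 + BUN/2.8
= 2·138 + 125/18 + 8/2.8
= 276 + 6.94 + 2.86
= 285.8 mOsm/kg ≈ 285.8 mOsm/kg
Osmolar gap = measured − calculated = 323 − 285.8 = 37.2 mOsm/kg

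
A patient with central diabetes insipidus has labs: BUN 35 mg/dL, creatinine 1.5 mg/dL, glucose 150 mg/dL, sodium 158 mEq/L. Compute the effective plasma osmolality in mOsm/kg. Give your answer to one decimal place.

324.3 mOsm/kg

Effective osmolality excludes urea (freely permeant across cell membranes):
2·Na + glucose/18
= 2·158 + 150/18
= 316 + 8.33
= 324.33 mOsm/kg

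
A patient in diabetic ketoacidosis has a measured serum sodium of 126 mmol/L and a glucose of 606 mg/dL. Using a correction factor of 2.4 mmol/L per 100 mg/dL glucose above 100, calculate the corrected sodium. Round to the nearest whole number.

Corrected Na = measured Na + 2.4 · (glucose − 100)/100
= 126 + 2.4 · (606 − 100)/100
= 126 + 12.1
= 138.1 mmol/L

138 mmol/L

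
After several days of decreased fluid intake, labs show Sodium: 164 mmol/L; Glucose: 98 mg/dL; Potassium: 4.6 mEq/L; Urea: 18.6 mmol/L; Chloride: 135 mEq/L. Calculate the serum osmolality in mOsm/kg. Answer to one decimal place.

Calculated osmolality = 2·Na + glucose/18 + urea
= 2·164 + 98/18 + 18.6
= 328 + 5.44 + 18.60
= 352.04 mOsm/kg

352.0 mOsm/kg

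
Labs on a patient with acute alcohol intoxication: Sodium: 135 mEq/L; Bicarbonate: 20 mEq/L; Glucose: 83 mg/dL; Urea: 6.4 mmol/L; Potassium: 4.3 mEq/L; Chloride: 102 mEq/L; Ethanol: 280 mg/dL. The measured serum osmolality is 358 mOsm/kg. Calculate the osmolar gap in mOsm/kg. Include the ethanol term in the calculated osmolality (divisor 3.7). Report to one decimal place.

1.3 mOsm/kg

Calculated osmolality = 2·Na + glucose/18 + urea + ethanol/3.7
= 2·135 + 83/18 + 6.4 + 280/3.7
= 270 + 4.61 + 6.40 + 75.68
= 356.69 mOsm/kg ≈ 356.7 mOsm/kg
Osmolar gap = measured − calculated = 358 − 356.7 = 1.3 mOsm/kg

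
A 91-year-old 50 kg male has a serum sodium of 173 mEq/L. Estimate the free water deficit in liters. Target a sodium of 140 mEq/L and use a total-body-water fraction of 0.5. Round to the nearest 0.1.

TBW = 0.5 · 50 = 25 L
Free water deficit = TBW · (Na/140 − 1)
= 25 · (173/140 − 1)
= 25 · 0.2357
= 5.89 L

5.9 L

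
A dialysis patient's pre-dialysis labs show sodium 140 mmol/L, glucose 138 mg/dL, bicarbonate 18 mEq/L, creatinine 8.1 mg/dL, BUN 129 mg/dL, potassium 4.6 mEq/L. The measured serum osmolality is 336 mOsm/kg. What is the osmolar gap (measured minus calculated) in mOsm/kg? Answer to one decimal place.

2.3 mOsm/kg

Calculated osmolality = 2·Na + glucose/18 + BUN/2.8
= 2·140 + 138/18 + 129/2.8
= 280 + 7.67 + 46.07
= 333.74 mOsm/kg ≈ 333.7 mOsm/kg
Osmolar gap = measured − calculated = 336 − 333.7 = 2.3 mOsm/kg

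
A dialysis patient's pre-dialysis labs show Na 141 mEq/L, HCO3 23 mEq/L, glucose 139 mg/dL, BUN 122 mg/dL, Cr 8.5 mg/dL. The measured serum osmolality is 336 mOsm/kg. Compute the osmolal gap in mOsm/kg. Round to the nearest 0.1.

2.7 mOsm/kg

Calculated osmolality = 2·Na + glucose/18 + BUN/2.8
= 2·141 + 139/18 + 122/2.8
= 282 + 7.72 + 43.57
= 333.29 mOsm/kg ≈ 333.3 mOsm/kg
Osmolar gap = measured − calculated = 336 − 333.3 = 2.7 mOsm/kg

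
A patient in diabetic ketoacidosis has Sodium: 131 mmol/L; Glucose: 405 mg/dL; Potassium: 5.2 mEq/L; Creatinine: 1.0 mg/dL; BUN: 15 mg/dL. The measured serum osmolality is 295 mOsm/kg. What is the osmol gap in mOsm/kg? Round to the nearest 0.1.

Calculated osmolality = 2·Na + glucose/18 + BUN/2.8
= 2·131 + 405/18 + 15/2.8
= 262 + 22.50 + 5.36
= 289.86 mOsm/kg ≈ 289.9 mOsm/kg
Osmolar gap = measured − calculated = 295 − 289.9 = 5.1 mOsm/kg

5.1 mOsm/kg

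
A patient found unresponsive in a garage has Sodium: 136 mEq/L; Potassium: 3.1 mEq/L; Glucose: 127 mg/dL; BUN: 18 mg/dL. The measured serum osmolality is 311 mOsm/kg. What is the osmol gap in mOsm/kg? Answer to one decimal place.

25.5 mOsm/kg

Calculated osmolality = 2·Na + glucose/18 + BUN/2.8
= 2·136 + 127/18 + 18/2.8
= 272 + 7.06 + 6.43
= 285.49 mOsm/kg ≈ 285.5 mOsm/kg
Osmolar gap = measured − calculated = 311 − 285.5 = 25.5 mOsm/kg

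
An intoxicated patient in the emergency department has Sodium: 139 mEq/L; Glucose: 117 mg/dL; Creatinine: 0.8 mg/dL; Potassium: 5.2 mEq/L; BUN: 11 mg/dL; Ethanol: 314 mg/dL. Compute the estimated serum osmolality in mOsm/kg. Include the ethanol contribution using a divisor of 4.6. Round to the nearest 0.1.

Calculated osmolality = 2·Na + glucose/18 + BUN/2.8 + ethanol/4.6
= 2·139 + 117/18 + 11/2.8 + 314/4.6
= 278 + 6.50 + 3.93 + 68.26
= 356.69 mOsm/kg

356.7 mOsm/kg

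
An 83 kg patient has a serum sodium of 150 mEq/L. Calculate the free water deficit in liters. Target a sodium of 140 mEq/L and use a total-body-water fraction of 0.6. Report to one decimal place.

TBW = 0.6 · 83 = 49.8 L
Free water deficit = TBW · (Na/140 − 1)
= 49.8 · (150/140 − 1)
= 49.8 · 0.0714
= 3.56 L

3.6 L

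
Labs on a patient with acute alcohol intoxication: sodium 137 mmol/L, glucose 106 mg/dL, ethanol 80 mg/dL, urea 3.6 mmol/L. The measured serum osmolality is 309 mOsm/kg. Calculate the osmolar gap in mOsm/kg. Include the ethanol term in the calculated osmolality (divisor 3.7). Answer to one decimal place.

Calculated osmolality = 2·Na + glucose/18 + urea + ethanol/3.7
= 2·137 + 106/18 + 3.6 + 80/3.7
= 274 + 5.89 + 3.60 + 21.62
= 305.11 mOsm/kg ≈ 305.1 mOsm/kg
Osmolar gap = measured − calculated = 309 − 305.1 = 3.9 mOsm/kg

3.9 mOsm/kg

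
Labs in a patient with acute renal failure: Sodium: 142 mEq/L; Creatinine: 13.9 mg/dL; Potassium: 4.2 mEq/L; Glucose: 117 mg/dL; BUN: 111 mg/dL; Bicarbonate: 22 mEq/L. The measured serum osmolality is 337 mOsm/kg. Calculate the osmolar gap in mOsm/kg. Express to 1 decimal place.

Calculated osmolality = 2·Na + glucose/18 + BUN/2.8
= 2·142 + 117/18 + 111/2.8
= 284 + 6.50 + 39.64
= 330.14 mOsm/kg ≈ 330.1 mOsm/kg
Osmolar gap = measured − calculated = 337 − 330.1 = 6.9 mOsm/kg

6.9 mOsm/kg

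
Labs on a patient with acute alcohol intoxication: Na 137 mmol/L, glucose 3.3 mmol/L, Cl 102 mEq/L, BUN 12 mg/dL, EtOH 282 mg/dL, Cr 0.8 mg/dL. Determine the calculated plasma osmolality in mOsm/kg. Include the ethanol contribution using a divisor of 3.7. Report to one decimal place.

Calculated osmolality = 2·Na + glucose + BUN/2.8 + ethanol/3.7
= 2·137 + 3.3 + 12/2.8 + 282/3.7
= 274 + 3.30 + 4.29 + 76.22
= 357.81 mOsm/kg

357.8 mOsm/kg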